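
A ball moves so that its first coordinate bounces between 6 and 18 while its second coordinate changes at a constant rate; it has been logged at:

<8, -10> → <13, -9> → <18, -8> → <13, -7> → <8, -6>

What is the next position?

<9, -5>

The first coordinate reflects between 6 and 18, moving 5 per step.
  step 5: 8 → 9
The second coordinate changes by +1 each step: at step 5 it is -5.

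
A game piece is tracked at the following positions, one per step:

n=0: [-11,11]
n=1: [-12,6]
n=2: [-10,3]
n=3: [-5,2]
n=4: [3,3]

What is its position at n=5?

[14,6]

Successive displacements: [-1,-5], [+2,-3], [+5,-1], [+8,+1] — each changes by [+3,+2].
step 5: [3,3] + [+11,+3] → [14,6]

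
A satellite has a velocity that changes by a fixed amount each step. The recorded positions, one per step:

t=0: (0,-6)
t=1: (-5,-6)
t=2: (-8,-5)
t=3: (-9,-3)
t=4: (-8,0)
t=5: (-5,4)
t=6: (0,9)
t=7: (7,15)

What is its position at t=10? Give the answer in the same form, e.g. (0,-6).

Successive displacements: (-5,+0), (-3,+1), (-1,+2), (+1,+3), (+3,+4), (+5,+5), (+7,+6) — each changes by (+2,+1).
step 8: (7,15) + (+9,+7) → (16,22)
step 9: (16,22) + (+11,+8) → (27,30)
step 10: (27,30) + (+13,+9) → (40,39)

(40,39)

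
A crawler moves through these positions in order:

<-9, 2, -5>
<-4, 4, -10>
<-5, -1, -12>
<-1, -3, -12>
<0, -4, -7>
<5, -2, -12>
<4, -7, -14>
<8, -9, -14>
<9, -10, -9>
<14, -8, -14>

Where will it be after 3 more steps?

<18, -16, -11>

The moves between consecutive positions are <+5, +2, -5>, <-1, -5, -2>, <+4, -2, +0>, <+1, -1, +5>, <+5, +2, -5>, <-1, -5, -2>, <+4, -2, +0>, <+1, -1, +5>, <+5, +2, -5>; they repeat the 4-cycle [<+5, +2, -5>, <-1, -5, -2>, <+4, -2, +0>, <+1, -1, +5>].
step 10: apply <-1, -5, -2> → <13, -13, -16>
step 11: apply <+4, -2, +0> → <17, -15, -16>
step 12: apply <+1, -1, +5> → <18, -16, -11>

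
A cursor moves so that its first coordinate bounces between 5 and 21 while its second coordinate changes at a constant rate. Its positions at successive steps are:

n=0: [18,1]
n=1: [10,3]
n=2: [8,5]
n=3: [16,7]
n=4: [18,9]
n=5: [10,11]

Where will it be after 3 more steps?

The first coordinate travels 8 per step and bounces off the walls at 5 and 21.
  step 6: 10 → 8
  step 7: 8 → 16
  step 8: 16 → 18
The second coordinate changes by +2 each step: at step 8 it is 17.

[18,17]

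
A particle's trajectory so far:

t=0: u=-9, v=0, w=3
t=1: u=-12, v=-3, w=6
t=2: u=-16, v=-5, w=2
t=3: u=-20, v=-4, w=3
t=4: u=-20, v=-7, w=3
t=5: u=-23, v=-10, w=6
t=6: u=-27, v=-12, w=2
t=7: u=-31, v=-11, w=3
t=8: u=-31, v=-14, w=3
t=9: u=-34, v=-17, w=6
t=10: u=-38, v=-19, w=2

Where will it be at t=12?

u=-42, v=-21, w=3

The moves between consecutive positions are (-3, -3, +3), (-4, -2, -4), (-4, +1, +1), (+0, -3, +0), (-3, -3, +3), (-4, -2, -4), (-4, +1, +1), (+0, -3, +0), (-3, -3, +3), (-4, -2, -4); they repeat the 4-cycle [(-3, -3, +3), (-4, -2, -4), (-4, +1, +1), (+0, -3, +0)].
step 11: apply (-4, +1, +1) → u=-42, v=-18, w=3
step 12: apply (+0, -3, +0) → u=-42, v=-21, w=3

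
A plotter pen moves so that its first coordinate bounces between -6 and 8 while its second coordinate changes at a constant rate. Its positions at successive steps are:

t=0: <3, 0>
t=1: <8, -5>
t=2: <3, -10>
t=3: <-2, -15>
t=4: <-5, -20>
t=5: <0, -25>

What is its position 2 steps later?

The first coordinate reflects between -6 and 8, moving 5 per step.
  step 6: 0 → 5
  step 7: 5 → 6
The second coordinate changes by -5 each step: at step 7 it is -35.

<6, -35>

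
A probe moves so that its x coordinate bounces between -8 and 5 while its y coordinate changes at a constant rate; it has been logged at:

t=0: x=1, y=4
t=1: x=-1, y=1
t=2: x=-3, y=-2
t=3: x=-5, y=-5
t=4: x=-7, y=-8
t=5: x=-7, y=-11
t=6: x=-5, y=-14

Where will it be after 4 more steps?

The x coordinate reflects between -8 and 5, moving 2 per step.
  step 7: -5 → -3
  step 8: -3 → -1
  step 9: -1 → 1
  step 10: 1 → 3
The y coordinate changes by -3 each step: at step 10 it is -26.

x=3, y=-26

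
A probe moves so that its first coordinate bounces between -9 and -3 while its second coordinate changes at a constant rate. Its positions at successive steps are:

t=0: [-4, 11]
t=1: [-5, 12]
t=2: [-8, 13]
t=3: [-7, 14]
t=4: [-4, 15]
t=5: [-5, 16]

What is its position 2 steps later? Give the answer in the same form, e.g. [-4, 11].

The first coordinate travels 3 per step and bounces off the walls at -9 and -3.
  step 6: -5 → -8
  step 7: -8 → -7
The second coordinate changes by +1 each step: at step 7 it is 18.

[-7, 18]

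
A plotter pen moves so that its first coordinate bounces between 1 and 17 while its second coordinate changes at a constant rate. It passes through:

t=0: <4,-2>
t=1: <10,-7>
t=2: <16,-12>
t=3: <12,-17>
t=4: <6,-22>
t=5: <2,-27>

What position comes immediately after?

<8,-32>

The first coordinate reflects between 1 and 17, moving 6 per step.
  step 6: 2 → 8
The second coordinate changes by -5 each step: at step 6 it is -32.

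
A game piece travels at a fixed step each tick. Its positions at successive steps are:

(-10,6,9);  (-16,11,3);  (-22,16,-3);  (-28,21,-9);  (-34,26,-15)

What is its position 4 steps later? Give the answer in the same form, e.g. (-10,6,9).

(-58,46,-39)

The position changes by (-6,+5,-6) every step.
step 5: (-34,26,-15) + (-6,+5,-6) → (-40,31,-21)
step 6: (-40,31,-21) + (-6,+5,-6) → (-46,36,-27)
step 7: (-46,36,-27) + (-6,+5,-6) → (-52,41,-33)
step 8: (-52,41,-33) + (-6,+5,-6) → (-58,46,-39)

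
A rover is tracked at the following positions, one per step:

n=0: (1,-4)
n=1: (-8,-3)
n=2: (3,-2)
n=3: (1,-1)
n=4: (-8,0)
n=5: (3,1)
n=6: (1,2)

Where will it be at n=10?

The first coordinate repeats the cycle [1, -8, 3] with period 3; step 10 mod 3 = 1, giving -8.
The second coordinate changes by +1 each step, so at step 10 it is -4 + 10·(1) = 6.

(-8,6)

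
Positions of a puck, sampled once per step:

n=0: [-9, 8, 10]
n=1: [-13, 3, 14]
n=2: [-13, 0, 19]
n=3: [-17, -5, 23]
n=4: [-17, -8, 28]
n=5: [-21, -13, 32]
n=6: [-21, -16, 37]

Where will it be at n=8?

Differencing gives [-4, -5, +4], [+0, -3, +5], [-4, -5, +4], [+0, -3, +5], [-4, -5, +4], [+0, -3, +5]. This is the pattern [-4, -5, +4], [+0, -3, +5] repeated.
step 7: apply [-4, -5, +4] → [-25, -21, 41]
step 8: apply [+0, -3, +5] → [-25, -24, 46]

[-25, -24, 46]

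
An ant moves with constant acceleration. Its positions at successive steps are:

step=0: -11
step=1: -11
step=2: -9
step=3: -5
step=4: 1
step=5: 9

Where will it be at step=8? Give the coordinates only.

Taking differences between consecutive positions: +0, +2, +4, +6, +8. These grow by +2 each step.
step 6: 9 + 10 → 19
step 7: 19 + 12 → 31
step 8: 31 + 14 → 45

45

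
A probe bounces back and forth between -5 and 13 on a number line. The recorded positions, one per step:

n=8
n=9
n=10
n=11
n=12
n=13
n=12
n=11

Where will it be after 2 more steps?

The value travels 1 per step and bounces off the walls at -5 and 13.
  step 8: 11 → 10
  step 9: 10 → 9

n=9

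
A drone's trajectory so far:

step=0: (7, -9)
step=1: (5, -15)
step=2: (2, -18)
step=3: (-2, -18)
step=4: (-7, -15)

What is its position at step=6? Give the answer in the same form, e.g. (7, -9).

First differences are (-2, -6), (-3, -3), (-4, +0), (-5, +3); their common second difference is (-1, +3) (constant acceleration).
step 5: (-7, -15) + (-6, +6) → (-13, -9)
step 6: (-13, -9) + (-7, +9) → (-20, 0)

(-20, 0)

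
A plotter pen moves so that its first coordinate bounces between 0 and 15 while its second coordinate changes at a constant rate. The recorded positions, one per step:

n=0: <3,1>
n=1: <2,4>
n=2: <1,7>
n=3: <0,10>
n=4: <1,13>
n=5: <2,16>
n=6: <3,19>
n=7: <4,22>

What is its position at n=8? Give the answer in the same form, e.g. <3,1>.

<5,25>

The first coordinate reflects between 0 and 15, moving 1 per step.
  step 8: 4 → 5
The second coordinate changes by +3 each step: at step 8 it is 25.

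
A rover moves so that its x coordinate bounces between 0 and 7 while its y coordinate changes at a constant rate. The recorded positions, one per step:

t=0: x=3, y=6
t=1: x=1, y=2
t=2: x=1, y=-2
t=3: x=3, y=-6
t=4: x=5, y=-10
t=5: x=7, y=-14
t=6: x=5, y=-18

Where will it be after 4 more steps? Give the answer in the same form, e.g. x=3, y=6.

The x coordinate reflects between 0 and 7, moving 2 per step.
  step 7: 5 → 3
  step 8: 3 → 1
  step 9: 1 → 1
  step 10: 1 → 3
The y coordinate changes by -4 each step: at step 10 it is -34.

x=3, y=-34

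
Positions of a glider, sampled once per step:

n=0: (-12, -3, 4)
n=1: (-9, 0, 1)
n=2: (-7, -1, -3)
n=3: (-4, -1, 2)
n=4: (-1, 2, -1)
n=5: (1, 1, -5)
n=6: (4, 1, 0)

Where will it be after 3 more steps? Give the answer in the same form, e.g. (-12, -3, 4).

Differencing gives (+3, +3, -3), (+2, -1, -4), (+3, +0, +5), (+3, +3, -3), (+2, -1, -4), (+3, +0, +5). This is the pattern (+3, +3, -3), (+2, -1, -4), (+3, +0, +5) repeated.
step 7: apply (+3, +3, -3) → (7, 4, -3)
step 8: apply (+2, -1, -4) → (9, 3, -7)
step 9: apply (+3, +0, +5) → (12, 3, -2)

(12, 3, -2)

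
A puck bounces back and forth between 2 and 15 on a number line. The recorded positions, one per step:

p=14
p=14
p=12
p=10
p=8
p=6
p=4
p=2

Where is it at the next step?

The value travels 2 per step and bounces off the walls at 2 and 15.
  step 8: 2 → 4

p=4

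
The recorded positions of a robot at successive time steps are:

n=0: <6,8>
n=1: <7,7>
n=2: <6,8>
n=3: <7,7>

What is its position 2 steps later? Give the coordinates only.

Step-to-step displacements: <+1,-1>, <-1,+1>, <+1,-1>; each is -1× the previous.
step 4: <7,7> + <-1,+1> → <6,8>
step 5: <6,8> + <+1,-1> → <7,7>

<7,7>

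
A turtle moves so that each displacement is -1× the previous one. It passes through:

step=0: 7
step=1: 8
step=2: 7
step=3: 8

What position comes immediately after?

Step-to-step displacements: +1, -1, +1; each is -1× the previous.
step 4: 8 − 1 → 7

7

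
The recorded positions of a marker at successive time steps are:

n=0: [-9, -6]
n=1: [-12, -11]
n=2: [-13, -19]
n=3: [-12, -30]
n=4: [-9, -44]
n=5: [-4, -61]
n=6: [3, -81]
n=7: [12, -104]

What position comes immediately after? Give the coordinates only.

Successive displacements: [-3, -5], [-1, -8], [+1, -11], [+3, -14], [+5, -17], [+7, -20], [+9, -23] — each changes by [+2, -3].
step 8: [12, -104] + [+11, -26] → [23, -130]

[23, -130]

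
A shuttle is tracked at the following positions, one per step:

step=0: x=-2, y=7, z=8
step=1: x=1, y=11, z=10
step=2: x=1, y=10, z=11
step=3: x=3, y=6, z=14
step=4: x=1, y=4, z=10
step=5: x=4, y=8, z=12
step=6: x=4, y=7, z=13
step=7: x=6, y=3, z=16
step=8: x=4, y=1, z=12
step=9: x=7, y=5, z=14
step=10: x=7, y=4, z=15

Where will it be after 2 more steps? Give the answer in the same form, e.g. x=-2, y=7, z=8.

Step-to-step displacements: (+3, +4, +2), (+0, -1, +1), (+2, -4, +3), (-2, -2, -4), (+3, +4, +2), (+0, -1, +1), (+2, -4, +3), (-2, -2, -4), (+3, +4, +2), (+0, -1, +1) — a repeating cycle of length 4.
step 11: apply (+2, -4, +3) → x=9, y=0, z=18
step 12: apply (-2, -2, -4) → x=7, y=-2, z=14

x=7, y=-2, z=14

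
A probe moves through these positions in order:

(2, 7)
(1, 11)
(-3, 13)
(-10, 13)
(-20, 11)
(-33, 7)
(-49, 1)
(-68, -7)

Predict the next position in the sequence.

First differences are (-1, +4), (-4, +2), (-7, +0), (-10, -2), (-13, -4), (-16, -6), (-19, -8); their common second difference is (-3, -2) (constant acceleration).
step 8: (-68, -7) + (-22, -10) → (-90, -17)

(-90, -17)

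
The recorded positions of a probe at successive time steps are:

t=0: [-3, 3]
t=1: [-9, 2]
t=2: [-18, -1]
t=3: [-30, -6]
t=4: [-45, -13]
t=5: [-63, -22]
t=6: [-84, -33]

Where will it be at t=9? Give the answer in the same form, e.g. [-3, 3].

[-165, -78]

First differences are [-6, -1], [-9, -3], [-12, -5], [-15, -7], [-18, -9], [-21, -11]; their common second difference is [-3, -2] (constant acceleration).
step 7: [-84, -33] + [-24, -13] → [-108, -46]
step 8: [-108, -46] + [-27, -15] → [-135, -61]
step 9: [-135, -61] + [-30, -17] → [-165, -78]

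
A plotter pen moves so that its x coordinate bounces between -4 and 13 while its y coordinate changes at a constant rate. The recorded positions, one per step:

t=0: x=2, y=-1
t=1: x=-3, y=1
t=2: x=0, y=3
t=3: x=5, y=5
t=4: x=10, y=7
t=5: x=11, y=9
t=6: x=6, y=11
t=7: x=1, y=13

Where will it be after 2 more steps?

The x coordinate reflects between -4 and 13, moving 5 per step.
  step 8: 1 → -4
  step 9: -4 → 1
The y coordinate changes by +2 each step: at step 9 it is 17.

x=1, y=17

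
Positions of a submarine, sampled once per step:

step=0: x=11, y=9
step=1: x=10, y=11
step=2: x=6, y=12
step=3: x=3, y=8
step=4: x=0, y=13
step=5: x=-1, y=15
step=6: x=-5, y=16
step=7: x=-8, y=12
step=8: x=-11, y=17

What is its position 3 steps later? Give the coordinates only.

x=-19, y=16

Differencing gives (-1, +2), (-4, +1), (-3, -4), (-3, +5), (-1, +2), (-4, +1), (-3, -4), (-3, +5). This is the pattern (-1, +2), (-4, +1), (-3, -4), (-3, +5) repeated.
step 9: apply (-1, +2) → x=-12, y=19
step 10: apply (-4, +1) → x=-16, y=20
step 11: apply (-3, -4) → x=-19, y=16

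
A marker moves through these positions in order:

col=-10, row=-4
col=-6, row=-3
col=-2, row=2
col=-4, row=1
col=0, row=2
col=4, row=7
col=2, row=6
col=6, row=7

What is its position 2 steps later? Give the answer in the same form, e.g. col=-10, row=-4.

The moves between consecutive positions are (+4, +1), (+4, +5), (-2, -1), (+4, +1), (+4, +5), (-2, -1), (+4, +1); they repeat the 3-cycle [(+4, +1), (+4, +5), (-2, -1)].
step 8: apply (+4, +5) → col=10, row=12
step 9: apply (-2, -1) → col=8, row=11

col=8, row=11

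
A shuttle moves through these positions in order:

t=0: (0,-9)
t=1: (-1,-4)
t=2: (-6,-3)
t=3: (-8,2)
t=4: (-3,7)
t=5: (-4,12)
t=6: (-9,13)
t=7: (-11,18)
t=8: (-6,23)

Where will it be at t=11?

(-14,34)

Step-to-step displacements: (-1,+5), (-5,+1), (-2,+5), (+5,+5), (-1,+5), (-5,+1), (-2,+5), (+5,+5) — a repeating cycle of length 4.
step 9: apply (-1,+5) → (-7,28)
step 10: apply (-5,+1) → (-12,29)
step 11: apply (-2,+5) → (-14,34)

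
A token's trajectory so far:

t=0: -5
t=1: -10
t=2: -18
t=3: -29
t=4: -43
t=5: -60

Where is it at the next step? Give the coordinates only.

Taking differences between consecutive positions: -5, -8, -11, -14, -17. These grow by -3 each step.
step 6: -60 − 20 → -80

-80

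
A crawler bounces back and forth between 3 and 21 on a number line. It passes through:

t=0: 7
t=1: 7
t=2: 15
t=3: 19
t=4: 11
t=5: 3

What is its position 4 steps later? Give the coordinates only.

The value travels 8 per step and bounces off the walls at 3 and 21.
  step 6: 3 → 11
  step 7: 11 → 19
  step 8: 19 → 15
  step 9: 15 → 7

7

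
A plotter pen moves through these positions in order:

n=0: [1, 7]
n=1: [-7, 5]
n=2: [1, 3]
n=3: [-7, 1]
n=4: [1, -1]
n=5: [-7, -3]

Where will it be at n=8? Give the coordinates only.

[1, -9]

The first coordinate repeats the cycle [1, -7] with period 2; step 8 mod 2 = 0, giving 1.
The second coordinate changes by -2 each step, so at step 8 it is 7 + 8·(-2) = -9.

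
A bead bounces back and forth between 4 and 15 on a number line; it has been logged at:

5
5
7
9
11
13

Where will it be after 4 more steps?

The value reflects between 4 and 15, moving 2 per step.
  step 6: 13 → 15
  step 7: 15 → 13
  step 8: 13 → 11
  step 9: 11 → 9

9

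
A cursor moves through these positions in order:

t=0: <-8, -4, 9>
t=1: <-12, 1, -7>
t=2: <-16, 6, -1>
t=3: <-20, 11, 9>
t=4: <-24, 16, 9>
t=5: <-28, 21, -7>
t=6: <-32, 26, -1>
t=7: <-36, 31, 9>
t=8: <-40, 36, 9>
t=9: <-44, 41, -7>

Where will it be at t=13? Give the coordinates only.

The first coordinate changes by -4 each step, so at step 13 it is -8 + 13·(-4) = -60.
The second coordinate changes by +5 each step, so at step 13 it is -4 + 13·(5) = 61.
The third coordinate repeats the cycle [9, -7, -1, 9] with period 4; step 13 mod 4 = 1, giving -7.

<-60, 61, -7>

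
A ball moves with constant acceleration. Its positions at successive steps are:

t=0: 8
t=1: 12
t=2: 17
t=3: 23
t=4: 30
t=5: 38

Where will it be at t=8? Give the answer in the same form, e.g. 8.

Taking differences between consecutive positions: +4, +5, +6, +7, +8. These grow by +1 each step.
step 6: 38 + 9 → 47
step 7: 47 + 10 → 57
step 8: 57 + 11 → 68

68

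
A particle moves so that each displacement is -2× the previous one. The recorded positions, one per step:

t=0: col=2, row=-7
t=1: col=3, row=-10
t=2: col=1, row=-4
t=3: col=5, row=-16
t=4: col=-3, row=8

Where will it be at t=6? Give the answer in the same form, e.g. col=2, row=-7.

The jumps are (+1,-3), (-2,+6), (+4,-12), (-8,+24) — a geometric progression with ratio -2.
step 5: col=-3, row=8 + (+16,-48) → col=13, row=-40
step 6: col=13, row=-40 + (-32,+96) → col=-19, row=56

col=-19, row=56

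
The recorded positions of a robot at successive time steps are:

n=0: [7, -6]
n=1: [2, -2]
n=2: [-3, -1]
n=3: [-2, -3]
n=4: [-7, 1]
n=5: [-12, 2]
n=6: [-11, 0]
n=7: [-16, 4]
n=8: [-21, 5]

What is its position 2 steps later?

[-25, 7]

Step-to-step displacements: [-5, +4], [-5, +1], [+1, -2], [-5, +4], [-5, +1], [+1, -2], [-5, +4], [-5, +1] — a repeating cycle of length 3.
step 9: apply [+1, -2] → [-20, 3]
step 10: apply [-5, +4] → [-25, 7]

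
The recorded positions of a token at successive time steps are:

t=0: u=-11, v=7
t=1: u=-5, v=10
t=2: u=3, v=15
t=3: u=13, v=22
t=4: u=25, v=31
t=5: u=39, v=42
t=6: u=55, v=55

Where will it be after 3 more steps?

u=115, v=106

Successive displacements: (+6,+3), (+8,+5), (+10,+7), (+12,+9), (+14,+11), (+16,+13) — each changes by (+2,+2).
step 7: u=55, v=55 + (+18,+15) → u=73, v=70
step 8: u=73, v=70 + (+20,+17) → u=93, v=87
step 9: u=93, v=87 + (+22,+19) → u=115, v=106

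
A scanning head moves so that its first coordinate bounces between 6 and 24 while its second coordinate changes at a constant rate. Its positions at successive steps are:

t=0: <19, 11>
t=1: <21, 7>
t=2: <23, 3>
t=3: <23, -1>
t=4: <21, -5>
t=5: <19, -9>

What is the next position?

<17, -13>

The first coordinate travels 2 per step and bounces off the walls at 6 and 24.
  step 6: 19 → 17
The second coordinate changes by -4 each step: at step 6 it is -13.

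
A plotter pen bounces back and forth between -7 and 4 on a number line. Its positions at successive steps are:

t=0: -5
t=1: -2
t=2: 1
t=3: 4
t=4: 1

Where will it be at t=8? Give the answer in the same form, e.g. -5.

The value reflects between -7 and 4, moving 3 per step.
  step 5: 1 → -2
  step 6: -2 → -5
  step 7: -5 → -6
  step 8: -6 → -3

-3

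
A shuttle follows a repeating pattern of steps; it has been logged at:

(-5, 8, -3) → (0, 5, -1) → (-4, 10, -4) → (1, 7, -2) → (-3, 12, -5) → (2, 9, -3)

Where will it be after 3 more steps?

(-1, 16, -7)

Step-to-step displacements: (+5, -3, +2), (-4, +5, -3), (+5, -3, +2), (-4, +5, -3), (+5, -3, +2) — a repeating cycle of length 2.
step 6: apply (-4, +5, -3) → (-2, 14, -6)
step 7: apply (+5, -3, +2) → (3, 11, -4)
step 8: apply (-4, +5, -3) → (-1, 16, -7)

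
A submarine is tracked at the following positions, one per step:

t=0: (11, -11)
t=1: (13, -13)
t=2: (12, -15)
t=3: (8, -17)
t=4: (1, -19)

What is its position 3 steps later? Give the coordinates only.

First differences are (+2, -2), (-1, -2), (-4, -2), (-7, -2); their common second difference is (-3, +0) (constant acceleration).
step 5: (1, -19) + (-10, -2) → (-9, -21)
step 6: (-9, -21) + (-13, -2) → (-22, -23)
step 7: (-22, -23) + (-16, -2) → (-38, -25)

(-38, -25)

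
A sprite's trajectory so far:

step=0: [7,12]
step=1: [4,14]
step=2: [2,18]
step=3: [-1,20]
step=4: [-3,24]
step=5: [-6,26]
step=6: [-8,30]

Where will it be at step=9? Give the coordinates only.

The moves between consecutive positions are [-3,+2], [-2,+4], [-3,+2], [-2,+4], [-3,+2], [-2,+4]; they repeat the 2-cycle [[-3,+2], [-2,+4]].
step 7: apply [-3,+2] → [-11,32]
step 8: apply [-2,+4] → [-13,36]
step 9: apply [-3,+2] → [-16,38]

[-16,38]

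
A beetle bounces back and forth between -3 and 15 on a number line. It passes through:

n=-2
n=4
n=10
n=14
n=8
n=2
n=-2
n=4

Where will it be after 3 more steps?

The value reflects between -3 and 15, moving 6 per step.
  step 8: 4 → 10
  step 9: 10 → 14
  step 10: 14 → 8

n=8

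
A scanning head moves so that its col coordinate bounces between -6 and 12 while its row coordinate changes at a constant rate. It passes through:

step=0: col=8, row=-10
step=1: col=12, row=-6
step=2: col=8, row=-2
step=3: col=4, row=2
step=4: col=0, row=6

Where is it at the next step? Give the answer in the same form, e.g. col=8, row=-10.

The col coordinate reflects between -6 and 12, moving 4 per step.
  step 5: 0 → -4
The row coordinate changes by +4 each step: at step 5 it is 10.

col=-4, row=10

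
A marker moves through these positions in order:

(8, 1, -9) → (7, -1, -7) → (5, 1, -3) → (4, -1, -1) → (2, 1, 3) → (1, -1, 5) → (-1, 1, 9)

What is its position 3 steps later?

(-5, -1, 17)

Differencing gives (-1, -2, +2), (-2, +2, +4), (-1, -2, +2), (-2, +2, +4), (-1, -2, +2), (-2, +2, +4). This is the pattern (-1, -2, +2), (-2, +2, +4) repeated.
step 7: apply (-1, -2, +2) → (-2, -1, 11)
step 8: apply (-2, +2, +4) → (-4, 1, 15)
step 9: apply (-1, -2, +2) → (-5, -1, 17)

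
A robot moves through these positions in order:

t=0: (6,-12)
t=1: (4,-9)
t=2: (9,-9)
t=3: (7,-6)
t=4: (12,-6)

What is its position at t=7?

Step-to-step displacements: (-2,+3), (+5,+0), (-2,+3), (+5,+0) — a repeating cycle of length 2.
step 5: apply (-2,+3) → (10,-3)
step 6: apply (+5,+0) → (15,-3)
step 7: apply (-2,+3) → (13,0)

(13,0)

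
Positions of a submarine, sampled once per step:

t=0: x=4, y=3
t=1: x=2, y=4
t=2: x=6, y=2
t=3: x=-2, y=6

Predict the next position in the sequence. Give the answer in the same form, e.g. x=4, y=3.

x=14, y=-2

The jumps are (-2,+1), (+4,-2), (-8,+4) — a geometric progression with ratio -2.
step 4: x=-2, y=6 + (+16,-8) → x=14, y=-2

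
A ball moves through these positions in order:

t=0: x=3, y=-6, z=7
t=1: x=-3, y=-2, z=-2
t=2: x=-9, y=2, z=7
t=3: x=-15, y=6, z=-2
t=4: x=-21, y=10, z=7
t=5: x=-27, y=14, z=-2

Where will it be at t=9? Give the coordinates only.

X: linear, -6 per step → -51 at step 9.
Y: linear, +4 per step → 30 at step 9.
Z: cycles through 7, -2 every 2 steps. Step 9 lands at position 1 of the cycle → -2.

x=-51, y=30, z=-2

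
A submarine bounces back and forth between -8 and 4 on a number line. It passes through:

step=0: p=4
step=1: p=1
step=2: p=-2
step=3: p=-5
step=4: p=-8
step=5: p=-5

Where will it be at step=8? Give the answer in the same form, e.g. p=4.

p=4

The value travels 3 per step and bounces off the walls at -8 and 4.
  step 6: -5 → -2
  step 7: -2 → 1
  step 8: 1 → 4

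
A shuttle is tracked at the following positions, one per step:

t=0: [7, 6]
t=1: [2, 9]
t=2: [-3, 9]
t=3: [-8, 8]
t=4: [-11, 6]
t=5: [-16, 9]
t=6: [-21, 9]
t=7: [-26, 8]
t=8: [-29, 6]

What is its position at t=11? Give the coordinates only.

[-44, 8]

Differencing gives [-5, +3], [-5, +0], [-5, -1], [-3, -2], [-5, +3], [-5, +0], [-5, -1], [-3, -2]. This is the pattern [-5, +3], [-5, +0], [-5, -1], [-3, -2] repeated.
step 9: apply [-5, +3] → [-34, 9]
step 10: apply [-5, +0] → [-39, 9]
step 11: apply [-5, -1] → [-44, 8]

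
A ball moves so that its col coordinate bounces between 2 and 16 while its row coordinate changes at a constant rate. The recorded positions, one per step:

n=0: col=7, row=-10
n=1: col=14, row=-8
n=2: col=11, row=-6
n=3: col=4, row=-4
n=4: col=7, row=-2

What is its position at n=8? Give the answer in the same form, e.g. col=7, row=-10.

col=7, row=6

The col coordinate travels 7 per step and bounces off the walls at 2 and 16.
  step 5: 7 → 14
  step 6: 14 → 11
  step 7: 11 → 4
  step 8: 4 → 7
The row coordinate changes by +2 each step: at step 8 it is 6.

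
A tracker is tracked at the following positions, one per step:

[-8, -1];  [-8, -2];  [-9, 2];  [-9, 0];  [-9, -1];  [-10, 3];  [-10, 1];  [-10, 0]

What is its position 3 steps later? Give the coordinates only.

[-11, 1]

Differencing gives [+0, -1], [-1, +4], [+0, -2], [+0, -1], [-1, +4], [+0, -2], [+0, -1]. This is the pattern [+0, -1], [-1, +4], [+0, -2] repeated.
step 8: apply [-1, +4] → [-11, 4]
step 9: apply [+0, -2] → [-11, 2]
step 10: apply [+0, -1] → [-11, 1]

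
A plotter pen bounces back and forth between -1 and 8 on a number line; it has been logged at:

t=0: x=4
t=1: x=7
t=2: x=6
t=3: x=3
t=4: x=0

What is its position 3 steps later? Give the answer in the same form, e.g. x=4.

The value travels 3 per step and bounces off the walls at -1 and 8.
  step 5: 0 → 1
  step 6: 1 → 4
  step 7: 4 → 7

x=7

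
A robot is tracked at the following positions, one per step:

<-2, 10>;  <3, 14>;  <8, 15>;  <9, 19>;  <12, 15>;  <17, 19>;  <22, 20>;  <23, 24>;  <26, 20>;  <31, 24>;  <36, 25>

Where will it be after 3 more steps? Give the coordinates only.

Step-to-step displacements: <+5, +4>, <+5, +1>, <+1, +4>, <+3, -4>, <+5, +4>, <+5, +1>, <+1, +4>, <+3, -4>, <+5, +4>, <+5, +1> — a repeating cycle of length 4.
step 11: apply <+1, +4> → <37, 29>
step 12: apply <+3, -4> → <40, 25>
step 13: apply <+5, +4> → <45, 29>

<45, 29>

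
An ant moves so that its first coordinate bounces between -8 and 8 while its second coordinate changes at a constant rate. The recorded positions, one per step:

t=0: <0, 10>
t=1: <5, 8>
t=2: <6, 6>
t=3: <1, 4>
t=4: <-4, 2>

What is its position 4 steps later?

<8, -6>

The first coordinate travels 5 per step and bounces off the walls at -8 and 8.
  step 5: -4 → -7
  step 6: -7 → -2
  step 7: -2 → 3
  step 8: 3 → 8
The second coordinate changes by -2 each step: at step 8 it is -6.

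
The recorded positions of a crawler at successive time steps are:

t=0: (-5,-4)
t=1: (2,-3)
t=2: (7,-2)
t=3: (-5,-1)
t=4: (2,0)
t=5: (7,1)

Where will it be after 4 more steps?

The first coordinate repeats the cycle [-5, 2, 7] with period 3; step 9 mod 3 = 0, giving -5.
The second coordinate changes by +1 each step, so at step 9 it is -4 + 9·(1) = 5.

(-5,5)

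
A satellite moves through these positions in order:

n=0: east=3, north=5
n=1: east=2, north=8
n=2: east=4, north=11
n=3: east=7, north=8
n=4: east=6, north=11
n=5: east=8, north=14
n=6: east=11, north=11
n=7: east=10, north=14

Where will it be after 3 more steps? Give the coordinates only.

Differencing gives (-1, +3), (+2, +3), (+3, -3), (-1, +3), (+2, +3), (+3, -3), (-1, +3). This is the pattern (-1, +3), (+2, +3), (+3, -3) repeated.
step 8: apply (+2, +3) → east=12, north=17
step 9: apply (+3, -3) → east=15, north=14
step 10: apply (-1, +3) → east=14, north=17

east=14, north=17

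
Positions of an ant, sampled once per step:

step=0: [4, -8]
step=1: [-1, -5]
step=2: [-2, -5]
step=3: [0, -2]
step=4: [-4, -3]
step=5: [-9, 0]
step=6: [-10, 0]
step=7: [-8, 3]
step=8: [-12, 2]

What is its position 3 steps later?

[-16, 8]

The moves between consecutive positions are [-5, +3], [-1, +0], [+2, +3], [-4, -1], [-5, +3], [-1, +0], [+2, +3], [-4, -1]; they repeat the 4-cycle [[-5, +3], [-1, +0], [+2, +3], [-4, -1]].
step 9: apply [-5, +3] → [-17, 5]
step 10: apply [-1, +0] → [-18, 5]
step 11: apply [+2, +3] → [-16, 8]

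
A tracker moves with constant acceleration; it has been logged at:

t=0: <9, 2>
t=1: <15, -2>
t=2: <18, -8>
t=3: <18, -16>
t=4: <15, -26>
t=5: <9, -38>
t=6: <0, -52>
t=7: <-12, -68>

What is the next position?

<-27, -86>

Successive displacements: <+6, -4>, <+3, -6>, <+0, -8>, <-3, -10>, <-6, -12>, <-9, -14>, <-12, -16> — each changes by <-3, -2>.
step 8: <-12, -68> + <-15, -18> → <-27, -86>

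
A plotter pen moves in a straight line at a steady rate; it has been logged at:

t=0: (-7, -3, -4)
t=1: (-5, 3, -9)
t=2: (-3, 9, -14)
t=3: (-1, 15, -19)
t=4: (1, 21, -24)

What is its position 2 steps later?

Each step adds (+2, +6, -5) to the position.
step 5: (1, 21, -24) + (+2, +6, -5) → (3, 27, -29)
step 6: (3, 27, -29) + (+2, +6, -5) → (5, 33, -34)

(5, 33, -34)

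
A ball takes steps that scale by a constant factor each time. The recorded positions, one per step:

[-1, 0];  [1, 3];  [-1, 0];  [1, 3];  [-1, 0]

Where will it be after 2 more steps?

Step-to-step displacements: [+2, +3], [-2, -3], [+2, +3], [-2, -3]; each is -1× the previous.
step 5: [-1, 0] + [+2, +3] → [1, 3]
step 6: [1, 3] + [-2, -3] → [-1, 0]

[-1, 0]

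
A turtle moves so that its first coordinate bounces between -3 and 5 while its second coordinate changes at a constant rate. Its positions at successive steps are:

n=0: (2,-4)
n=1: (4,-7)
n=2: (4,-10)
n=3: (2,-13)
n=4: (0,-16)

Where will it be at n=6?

The first coordinate travels 2 per step and bounces off the walls at -3 and 5.
  step 5: 0 → -2
  step 6: -2 → -2
The second coordinate changes by -3 each step: at step 6 it is -22.

(-2,-22)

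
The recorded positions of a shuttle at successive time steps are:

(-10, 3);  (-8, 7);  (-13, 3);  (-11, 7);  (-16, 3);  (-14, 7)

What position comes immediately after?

Step-to-step displacements: (+2, +4), (-5, -4), (+2, +4), (-5, -4), (+2, +4) — a repeating cycle of length 2.
step 6: apply (-5, -4) → (-19, 3)

(-19, 3)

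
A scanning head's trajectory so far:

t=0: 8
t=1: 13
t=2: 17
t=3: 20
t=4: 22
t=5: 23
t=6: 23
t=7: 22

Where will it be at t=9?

17

Successive displacements: +5, +4, +3, +2, +1, +0, -1 — each changes by -1.
step 8: 22 − 2 → 20
step 9: 20 − 3 → 17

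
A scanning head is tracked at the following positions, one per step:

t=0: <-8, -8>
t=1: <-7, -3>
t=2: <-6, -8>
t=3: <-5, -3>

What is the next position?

<-4, -8>

The first coordinate changes by +1 each step, so at step 4 it is -8 + 4·(1) = -4.
The second coordinate repeats the cycle [-8, -3] with period 2; step 4 mod 2 = 0, giving -8.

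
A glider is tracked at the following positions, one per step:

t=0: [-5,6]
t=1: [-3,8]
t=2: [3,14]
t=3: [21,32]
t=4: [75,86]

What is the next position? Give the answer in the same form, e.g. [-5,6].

[237,248]

Step-to-step displacements: [+2,+2], [+6,+6], [+18,+18], [+54,+54]; each is 3× the previous.
step 5: [75,86] + [+162,+162] → [237,248]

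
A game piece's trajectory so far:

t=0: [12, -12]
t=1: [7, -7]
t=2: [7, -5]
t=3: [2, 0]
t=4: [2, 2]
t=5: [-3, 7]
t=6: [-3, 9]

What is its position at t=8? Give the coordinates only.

[-8, 16]

The moves between consecutive positions are [-5, +5], [+0, +2], [-5, +5], [+0, +2], [-5, +5], [+0, +2]; they repeat the 2-cycle [[-5, +5], [+0, +2]].
step 7: apply [-5, +5] → [-8, 14]
step 8: apply [+0, +2] → [-8, 16]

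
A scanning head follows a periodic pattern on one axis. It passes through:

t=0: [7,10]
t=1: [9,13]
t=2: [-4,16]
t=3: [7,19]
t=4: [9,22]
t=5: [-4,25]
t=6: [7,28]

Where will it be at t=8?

The first coordinate repeats the cycle [7, 9, -4] with period 3; step 8 mod 3 = 2, giving -4.
The second coordinate changes by +3 each step, so at step 8 it is 10 + 8·(3) = 34.

[-4,34]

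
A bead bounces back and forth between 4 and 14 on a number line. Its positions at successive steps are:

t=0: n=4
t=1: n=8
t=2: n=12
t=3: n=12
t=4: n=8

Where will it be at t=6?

n=8

The value travels 4 per step and bounces off the walls at 4 and 14.
  step 5: 8 → 4
  step 6: 4 → 8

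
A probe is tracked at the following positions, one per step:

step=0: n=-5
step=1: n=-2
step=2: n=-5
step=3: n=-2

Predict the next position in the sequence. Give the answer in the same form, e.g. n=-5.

Step-to-step displacements: +3, -3, +3; each is -1× the previous.
step 4: -2 − 3 → n=-5

n=-5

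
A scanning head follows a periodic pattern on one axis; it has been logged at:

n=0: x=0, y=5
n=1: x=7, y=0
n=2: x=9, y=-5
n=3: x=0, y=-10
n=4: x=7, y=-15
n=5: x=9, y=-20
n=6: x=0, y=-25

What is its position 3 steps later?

X: cycles through 0, 7, 9 every 3 steps. Step 9 lands at position 0 of the cycle → 0.
Y: linear, -5 per step → -40 at step 9.

x=0, y=-40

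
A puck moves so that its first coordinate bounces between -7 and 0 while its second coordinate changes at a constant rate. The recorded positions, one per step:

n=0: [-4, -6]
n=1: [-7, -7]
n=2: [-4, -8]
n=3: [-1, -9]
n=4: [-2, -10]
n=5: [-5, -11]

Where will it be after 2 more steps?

[-3, -13]

The first coordinate reflects between -7 and 0, moving 3 per step.
  step 6: -5 → -6
  step 7: -6 → -3
The second coordinate changes by -1 each step: at step 7 it is -13.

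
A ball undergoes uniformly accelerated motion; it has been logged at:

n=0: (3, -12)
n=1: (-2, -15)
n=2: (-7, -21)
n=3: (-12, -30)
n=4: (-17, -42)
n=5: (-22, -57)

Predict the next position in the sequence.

Successive displacements: (-5, -3), (-5, -6), (-5, -9), (-5, -12), (-5, -15) — each changes by (+0, -3).
step 6: (-22, -57) + (-5, -18) → (-27, -75)

(-27, -75)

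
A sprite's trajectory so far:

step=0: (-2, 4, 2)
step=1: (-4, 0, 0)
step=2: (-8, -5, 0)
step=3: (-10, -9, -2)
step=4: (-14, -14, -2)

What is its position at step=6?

The moves between consecutive positions are (-2, -4, -2), (-4, -5, +0), (-2, -4, -2), (-4, -5, +0); they repeat the 2-cycle [(-2, -4, -2), (-4, -5, +0)].
step 5: apply (-2, -4, -2) → (-16, -18, -4)
step 6: apply (-4, -5, +0) → (-20, -23, -4)

(-20, -23, -4)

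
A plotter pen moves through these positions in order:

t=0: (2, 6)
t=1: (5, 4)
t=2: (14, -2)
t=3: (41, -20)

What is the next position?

The jumps are (+3, -2), (+9, -6), (+27, -18) — a geometric progression with ratio 3.
step 4: (41, -20) + (+81, -54) → (122, -74)

(122, -74)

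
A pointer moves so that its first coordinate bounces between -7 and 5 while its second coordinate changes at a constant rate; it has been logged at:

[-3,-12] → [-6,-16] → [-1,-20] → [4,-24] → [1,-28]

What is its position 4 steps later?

The first coordinate reflects between -7 and 5, moving 5 per step.
  step 5: 1 → -4
  step 6: -4 → -5
  step 7: -5 → 0
  step 8: 0 → 5
The second coordinate changes by -4 each step: at step 8 it is -44.

[5,-44]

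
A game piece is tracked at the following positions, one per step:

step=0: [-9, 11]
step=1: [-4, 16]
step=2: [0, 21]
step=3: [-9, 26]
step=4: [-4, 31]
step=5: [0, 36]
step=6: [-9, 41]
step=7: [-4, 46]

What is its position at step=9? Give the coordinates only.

[-9, 56]

First: cycles through -9, -4, 0 every 3 steps. Step 9 lands at position 0 of the cycle → -9.
Second: linear, +5 per step → 56 at step 9.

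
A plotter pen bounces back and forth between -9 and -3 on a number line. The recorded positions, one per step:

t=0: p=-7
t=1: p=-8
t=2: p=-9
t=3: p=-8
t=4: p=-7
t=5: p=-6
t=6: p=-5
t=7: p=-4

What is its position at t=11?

The value travels 1 per step and bounces off the walls at -9 and -3.
  step 8: -4 → -3
  step 9: -3 → -4
  step 10: -4 → -5
  step 11: -5 → -6

p=-6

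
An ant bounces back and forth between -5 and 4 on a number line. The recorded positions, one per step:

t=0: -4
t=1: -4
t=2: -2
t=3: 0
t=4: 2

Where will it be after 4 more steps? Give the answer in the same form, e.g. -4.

-2

The value reflects between -5 and 4, moving 2 per step.
  step 5: 2 → 4
  step 6: 4 → 2
  step 7: 2 → 0
  step 8: 0 → -2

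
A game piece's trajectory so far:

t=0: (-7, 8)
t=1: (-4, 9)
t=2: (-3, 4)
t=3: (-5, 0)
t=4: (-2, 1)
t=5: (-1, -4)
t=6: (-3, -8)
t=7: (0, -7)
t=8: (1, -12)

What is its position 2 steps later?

Step-to-step displacements: (+3, +1), (+1, -5), (-2, -4), (+3, +1), (+1, -5), (-2, -4), (+3, +1), (+1, -5) — a repeating cycle of length 3.
step 9: apply (-2, -4) → (-1, -16)
step 10: apply (+3, +1) → (2, -15)

(2, -15)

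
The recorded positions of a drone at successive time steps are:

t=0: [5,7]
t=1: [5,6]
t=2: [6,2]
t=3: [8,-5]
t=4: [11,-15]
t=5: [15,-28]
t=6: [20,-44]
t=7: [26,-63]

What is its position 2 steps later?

Taking differences between consecutive positions: [+0,-1], [+1,-4], [+2,-7], [+3,-10], [+4,-13], [+5,-16], [+6,-19]. These grow by [+1,-3] each step.
step 8: [26,-63] + [+7,-22] → [33,-85]
step 9: [33,-85] + [+8,-25] → [41,-110]

[41,-110]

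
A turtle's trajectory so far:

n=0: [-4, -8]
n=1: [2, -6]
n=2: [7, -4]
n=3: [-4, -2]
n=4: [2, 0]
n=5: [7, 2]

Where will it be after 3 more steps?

The first coordinate repeats the cycle [-4, 2, 7] with period 3; step 8 mod 3 = 2, giving 7.
The second coordinate changes by +2 each step, so at step 8 it is -8 + 8·(2) = 8.

[7, 8]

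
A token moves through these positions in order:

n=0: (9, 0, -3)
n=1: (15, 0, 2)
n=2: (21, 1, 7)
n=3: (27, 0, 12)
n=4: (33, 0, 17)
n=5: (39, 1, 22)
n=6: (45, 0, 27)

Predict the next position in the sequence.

(51, 0, 32)

The first coordinate changes by +6 each step, so at step 7 it is 9 + 7·(6) = 51.
The second coordinate repeats the cycle [0, 0, 1] with period 3; step 7 mod 3 = 1, giving 0.
The third coordinate changes by +5 each step, so at step 7 it is -3 + 7·(5) = 32.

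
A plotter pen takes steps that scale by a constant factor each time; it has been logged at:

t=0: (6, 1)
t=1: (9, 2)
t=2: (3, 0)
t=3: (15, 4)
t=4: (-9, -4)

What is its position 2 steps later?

Step-to-step displacements: (+3, +1), (-6, -2), (+12, +4), (-24, -8); each is -2× the previous.
step 5: (-9, -4) + (+48, +16) → (39, 12)
step 6: (39, 12) + (-96, -32) → (-57, -20)

(-57, -20)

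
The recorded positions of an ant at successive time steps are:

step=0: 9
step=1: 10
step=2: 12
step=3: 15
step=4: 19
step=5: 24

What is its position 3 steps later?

Taking differences between consecutive positions: +1, +2, +3, +4, +5. These grow by +1 each step.
step 6: 24 + 6 → 30
step 7: 30 + 7 → 37
step 8: 37 + 8 → 45

45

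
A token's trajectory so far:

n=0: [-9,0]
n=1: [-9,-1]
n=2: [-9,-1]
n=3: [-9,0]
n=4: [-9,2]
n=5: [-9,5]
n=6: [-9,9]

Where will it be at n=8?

[-9,20]

First differences are [+0,-1], [+0,+0], [+0,+1], [+0,+2], [+0,+3], [+0,+4]; their common second difference is [+0,+1] (constant acceleration).
step 7: [-9,9] + [+0,+5] → [-9,14]
step 8: [-9,14] + [+0,+6] → [-9,20]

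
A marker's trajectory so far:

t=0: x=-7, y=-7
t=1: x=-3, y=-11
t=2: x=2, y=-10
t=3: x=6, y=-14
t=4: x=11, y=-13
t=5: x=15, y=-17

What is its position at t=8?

x=29, y=-19

The moves between consecutive positions are (+4,-4), (+5,+1), (+4,-4), (+5,+1), (+4,-4); they repeat the 2-cycle [(+4,-4), (+5,+1)].
step 6: apply (+5,+1) → x=20, y=-16
step 7: apply (+4,-4) → x=24, y=-20
step 8: apply (+5,+1) → x=29, y=-19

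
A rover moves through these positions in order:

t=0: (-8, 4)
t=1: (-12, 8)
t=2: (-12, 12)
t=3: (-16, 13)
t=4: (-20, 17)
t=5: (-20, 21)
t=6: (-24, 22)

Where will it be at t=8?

Step-to-step displacements: (-4, +4), (+0, +4), (-4, +1), (-4, +4), (+0, +4), (-4, +1) — a repeating cycle of length 3.
step 7: apply (-4, +4) → (-28, 26)
step 8: apply (+0, +4) → (-28, 30)

(-28, 30)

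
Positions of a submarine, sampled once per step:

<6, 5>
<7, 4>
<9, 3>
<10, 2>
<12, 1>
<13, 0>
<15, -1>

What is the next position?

<16, -2>

Step-to-step displacements: <+1, -1>, <+2, -1>, <+1, -1>, <+2, -1>, <+1, -1>, <+2, -1> — a repeating cycle of length 2.
step 7: apply <+1, -1> → <16, -2>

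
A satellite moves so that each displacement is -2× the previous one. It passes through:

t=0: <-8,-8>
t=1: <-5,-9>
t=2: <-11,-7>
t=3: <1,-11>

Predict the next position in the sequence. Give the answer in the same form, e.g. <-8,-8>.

Consecutive displacements <+3,-1>, <-6,+2>, <+12,-4> scale by a factor of -2 each step.
step 4: <1,-11> + <-24,+8> → <-23,-3>

<-23,-3>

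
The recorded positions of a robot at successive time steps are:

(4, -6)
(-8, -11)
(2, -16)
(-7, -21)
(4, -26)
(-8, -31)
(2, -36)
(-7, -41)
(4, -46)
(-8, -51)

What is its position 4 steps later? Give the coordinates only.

First: cycles through 4, -8, 2, -7 every 4 steps. Step 13 lands at position 1 of the cycle → -8.
Second: linear, -5 per step → -71 at step 13.

(-8, -71)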